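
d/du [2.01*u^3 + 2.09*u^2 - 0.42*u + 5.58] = 6.03*u^2 + 4.18*u - 0.42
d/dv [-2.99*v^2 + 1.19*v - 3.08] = 1.19 - 5.98*v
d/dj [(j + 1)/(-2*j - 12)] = -5/(2*(j + 6)^2)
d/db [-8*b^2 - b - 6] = -16*b - 1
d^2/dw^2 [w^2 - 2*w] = 2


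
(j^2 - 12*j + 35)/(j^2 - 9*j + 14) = (j - 5)/(j - 2)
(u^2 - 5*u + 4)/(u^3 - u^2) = (u - 4)/u^2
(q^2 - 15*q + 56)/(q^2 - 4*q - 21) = (q - 8)/(q + 3)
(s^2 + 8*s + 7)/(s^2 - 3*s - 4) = (s + 7)/(s - 4)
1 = 1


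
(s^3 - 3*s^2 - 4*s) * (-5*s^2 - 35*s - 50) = -5*s^5 - 20*s^4 + 75*s^3 + 290*s^2 + 200*s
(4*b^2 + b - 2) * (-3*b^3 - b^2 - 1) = -12*b^5 - 7*b^4 + 5*b^3 - 2*b^2 - b + 2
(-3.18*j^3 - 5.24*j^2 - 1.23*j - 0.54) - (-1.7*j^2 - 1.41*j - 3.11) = -3.18*j^3 - 3.54*j^2 + 0.18*j + 2.57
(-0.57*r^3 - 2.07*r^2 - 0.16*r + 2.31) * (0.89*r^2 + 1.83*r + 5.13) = -0.5073*r^5 - 2.8854*r^4 - 6.8546*r^3 - 8.856*r^2 + 3.4065*r + 11.8503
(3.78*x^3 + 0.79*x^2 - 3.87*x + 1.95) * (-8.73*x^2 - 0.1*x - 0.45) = -32.9994*x^5 - 7.2747*x^4 + 32.0051*x^3 - 16.992*x^2 + 1.5465*x - 0.8775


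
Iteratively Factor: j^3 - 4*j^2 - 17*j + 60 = (j + 4)*(j^2 - 8*j + 15) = (j - 5)*(j + 4)*(j - 3)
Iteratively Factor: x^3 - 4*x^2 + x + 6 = (x - 2)*(x^2 - 2*x - 3) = (x - 3)*(x - 2)*(x + 1)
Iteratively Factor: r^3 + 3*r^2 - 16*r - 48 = (r + 4)*(r^2 - r - 12) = (r + 3)*(r + 4)*(r - 4)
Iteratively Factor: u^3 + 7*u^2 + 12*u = (u + 4)*(u^2 + 3*u) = u*(u + 4)*(u + 3)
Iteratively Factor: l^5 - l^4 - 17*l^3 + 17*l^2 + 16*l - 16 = (l - 1)*(l^4 - 17*l^2 + 16) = (l - 1)*(l + 1)*(l^3 - l^2 - 16*l + 16) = (l - 4)*(l - 1)*(l + 1)*(l^2 + 3*l - 4) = (l - 4)*(l - 1)*(l + 1)*(l + 4)*(l - 1)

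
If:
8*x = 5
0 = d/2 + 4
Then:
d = -8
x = 5/8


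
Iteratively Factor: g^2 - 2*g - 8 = (g + 2)*(g - 4)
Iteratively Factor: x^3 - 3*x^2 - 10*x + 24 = (x - 2)*(x^2 - x - 12) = (x - 2)*(x + 3)*(x - 4)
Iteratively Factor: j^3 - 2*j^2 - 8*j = (j + 2)*(j^2 - 4*j) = j*(j + 2)*(j - 4)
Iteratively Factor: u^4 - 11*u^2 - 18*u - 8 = (u - 4)*(u^3 + 4*u^2 + 5*u + 2) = (u - 4)*(u + 2)*(u^2 + 2*u + 1) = (u - 4)*(u + 1)*(u + 2)*(u + 1)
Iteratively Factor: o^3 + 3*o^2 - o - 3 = (o - 1)*(o^2 + 4*o + 3) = (o - 1)*(o + 1)*(o + 3)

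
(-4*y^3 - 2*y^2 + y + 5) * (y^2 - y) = -4*y^5 + 2*y^4 + 3*y^3 + 4*y^2 - 5*y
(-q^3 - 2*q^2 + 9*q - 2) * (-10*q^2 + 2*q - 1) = 10*q^5 + 18*q^4 - 93*q^3 + 40*q^2 - 13*q + 2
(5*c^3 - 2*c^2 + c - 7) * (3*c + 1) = 15*c^4 - c^3 + c^2 - 20*c - 7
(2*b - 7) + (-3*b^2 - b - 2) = -3*b^2 + b - 9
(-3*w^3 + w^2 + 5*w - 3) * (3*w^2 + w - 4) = -9*w^5 + 28*w^3 - 8*w^2 - 23*w + 12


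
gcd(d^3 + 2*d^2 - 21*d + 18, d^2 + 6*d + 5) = 1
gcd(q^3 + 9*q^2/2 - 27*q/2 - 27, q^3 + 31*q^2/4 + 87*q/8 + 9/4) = q^2 + 15*q/2 + 9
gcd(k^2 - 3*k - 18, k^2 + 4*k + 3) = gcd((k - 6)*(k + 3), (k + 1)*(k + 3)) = k + 3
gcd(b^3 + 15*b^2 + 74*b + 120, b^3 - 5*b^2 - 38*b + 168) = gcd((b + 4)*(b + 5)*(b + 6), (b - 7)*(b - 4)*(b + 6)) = b + 6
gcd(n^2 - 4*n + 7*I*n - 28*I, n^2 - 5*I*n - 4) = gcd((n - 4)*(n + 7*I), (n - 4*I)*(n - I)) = 1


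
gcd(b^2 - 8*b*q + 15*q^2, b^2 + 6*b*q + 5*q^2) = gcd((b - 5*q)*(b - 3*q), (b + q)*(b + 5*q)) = 1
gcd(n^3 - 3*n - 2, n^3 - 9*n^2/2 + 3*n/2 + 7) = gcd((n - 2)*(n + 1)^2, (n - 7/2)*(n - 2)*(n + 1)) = n^2 - n - 2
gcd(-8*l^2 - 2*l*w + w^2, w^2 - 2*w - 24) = 1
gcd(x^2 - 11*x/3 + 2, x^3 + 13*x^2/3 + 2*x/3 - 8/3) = x - 2/3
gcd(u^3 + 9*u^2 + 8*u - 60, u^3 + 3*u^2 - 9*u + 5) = u + 5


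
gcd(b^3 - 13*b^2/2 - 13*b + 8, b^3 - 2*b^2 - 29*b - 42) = b + 2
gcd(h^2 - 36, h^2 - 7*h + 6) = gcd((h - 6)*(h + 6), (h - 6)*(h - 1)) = h - 6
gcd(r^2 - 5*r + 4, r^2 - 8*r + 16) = r - 4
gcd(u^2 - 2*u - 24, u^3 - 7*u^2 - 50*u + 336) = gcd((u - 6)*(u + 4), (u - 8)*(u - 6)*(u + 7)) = u - 6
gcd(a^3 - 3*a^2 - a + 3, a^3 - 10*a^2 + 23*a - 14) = a - 1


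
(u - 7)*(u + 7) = u^2 - 49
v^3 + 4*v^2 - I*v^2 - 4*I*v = v*(v + 4)*(v - I)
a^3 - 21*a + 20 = (a - 4)*(a - 1)*(a + 5)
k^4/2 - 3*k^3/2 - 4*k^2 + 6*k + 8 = (k/2 + 1/2)*(k - 4)*(k - 2)*(k + 2)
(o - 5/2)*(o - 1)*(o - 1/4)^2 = o^4 - 4*o^3 + 69*o^2/16 - 47*o/32 + 5/32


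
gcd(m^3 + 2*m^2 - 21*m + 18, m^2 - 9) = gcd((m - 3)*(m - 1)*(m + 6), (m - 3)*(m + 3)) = m - 3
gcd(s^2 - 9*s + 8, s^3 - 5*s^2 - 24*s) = s - 8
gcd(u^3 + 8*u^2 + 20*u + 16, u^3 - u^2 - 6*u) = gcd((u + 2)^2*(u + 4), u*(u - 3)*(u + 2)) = u + 2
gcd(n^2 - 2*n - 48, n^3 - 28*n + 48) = n + 6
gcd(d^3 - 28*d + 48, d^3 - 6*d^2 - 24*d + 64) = d - 2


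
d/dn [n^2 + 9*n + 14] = 2*n + 9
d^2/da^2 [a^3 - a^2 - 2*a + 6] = 6*a - 2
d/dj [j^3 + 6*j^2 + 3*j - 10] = 3*j^2 + 12*j + 3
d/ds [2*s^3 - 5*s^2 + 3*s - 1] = 6*s^2 - 10*s + 3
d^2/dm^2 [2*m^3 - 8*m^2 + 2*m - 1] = 12*m - 16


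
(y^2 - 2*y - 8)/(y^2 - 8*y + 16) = (y + 2)/(y - 4)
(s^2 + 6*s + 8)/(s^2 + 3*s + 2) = (s + 4)/(s + 1)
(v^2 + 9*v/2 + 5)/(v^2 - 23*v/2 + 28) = (2*v^2 + 9*v + 10)/(2*v^2 - 23*v + 56)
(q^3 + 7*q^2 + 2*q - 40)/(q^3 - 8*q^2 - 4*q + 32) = (q^2 + 9*q + 20)/(q^2 - 6*q - 16)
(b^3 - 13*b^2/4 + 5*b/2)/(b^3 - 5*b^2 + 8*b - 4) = b*(4*b - 5)/(4*(b^2 - 3*b + 2))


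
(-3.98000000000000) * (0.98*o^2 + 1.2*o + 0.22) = -3.9004*o^2 - 4.776*o - 0.8756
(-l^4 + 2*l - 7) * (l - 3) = -l^5 + 3*l^4 + 2*l^2 - 13*l + 21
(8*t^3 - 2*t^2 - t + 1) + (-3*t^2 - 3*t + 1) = 8*t^3 - 5*t^2 - 4*t + 2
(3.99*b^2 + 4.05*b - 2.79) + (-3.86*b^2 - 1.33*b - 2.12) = 0.13*b^2 + 2.72*b - 4.91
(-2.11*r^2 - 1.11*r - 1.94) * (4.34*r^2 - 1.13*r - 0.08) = -9.1574*r^4 - 2.4331*r^3 - 6.9965*r^2 + 2.281*r + 0.1552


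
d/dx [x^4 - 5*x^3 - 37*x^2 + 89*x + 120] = 4*x^3 - 15*x^2 - 74*x + 89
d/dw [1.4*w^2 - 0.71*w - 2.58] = 2.8*w - 0.71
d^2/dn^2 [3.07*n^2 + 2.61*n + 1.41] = 6.14000000000000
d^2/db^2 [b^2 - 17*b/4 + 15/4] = 2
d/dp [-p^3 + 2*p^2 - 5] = p*(4 - 3*p)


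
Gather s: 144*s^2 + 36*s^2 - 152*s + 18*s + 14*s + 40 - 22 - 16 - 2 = 180*s^2 - 120*s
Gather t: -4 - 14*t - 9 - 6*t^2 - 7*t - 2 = -6*t^2 - 21*t - 15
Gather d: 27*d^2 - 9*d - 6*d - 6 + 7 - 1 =27*d^2 - 15*d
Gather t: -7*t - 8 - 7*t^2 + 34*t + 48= -7*t^2 + 27*t + 40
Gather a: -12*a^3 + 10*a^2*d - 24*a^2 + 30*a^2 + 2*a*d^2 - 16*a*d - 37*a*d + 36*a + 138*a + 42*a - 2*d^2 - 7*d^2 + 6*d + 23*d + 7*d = -12*a^3 + a^2*(10*d + 6) + a*(2*d^2 - 53*d + 216) - 9*d^2 + 36*d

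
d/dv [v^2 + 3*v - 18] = 2*v + 3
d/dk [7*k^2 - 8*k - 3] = 14*k - 8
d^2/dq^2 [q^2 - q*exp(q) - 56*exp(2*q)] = -q*exp(q) - 224*exp(2*q) - 2*exp(q) + 2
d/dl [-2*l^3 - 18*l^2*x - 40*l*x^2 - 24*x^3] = -6*l^2 - 36*l*x - 40*x^2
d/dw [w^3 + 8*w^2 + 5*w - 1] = 3*w^2 + 16*w + 5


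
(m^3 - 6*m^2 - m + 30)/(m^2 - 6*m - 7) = (-m^3 + 6*m^2 + m - 30)/(-m^2 + 6*m + 7)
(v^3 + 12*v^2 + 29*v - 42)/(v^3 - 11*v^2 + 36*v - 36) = (v^3 + 12*v^2 + 29*v - 42)/(v^3 - 11*v^2 + 36*v - 36)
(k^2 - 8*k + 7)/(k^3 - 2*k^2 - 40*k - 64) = (-k^2 + 8*k - 7)/(-k^3 + 2*k^2 + 40*k + 64)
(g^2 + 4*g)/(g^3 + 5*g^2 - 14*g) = (g + 4)/(g^2 + 5*g - 14)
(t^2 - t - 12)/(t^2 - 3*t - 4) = (t + 3)/(t + 1)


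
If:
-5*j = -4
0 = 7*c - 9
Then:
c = 9/7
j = 4/5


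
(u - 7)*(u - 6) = u^2 - 13*u + 42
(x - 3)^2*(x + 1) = x^3 - 5*x^2 + 3*x + 9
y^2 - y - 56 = (y - 8)*(y + 7)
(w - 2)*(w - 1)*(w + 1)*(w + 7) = w^4 + 5*w^3 - 15*w^2 - 5*w + 14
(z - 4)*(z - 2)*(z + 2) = z^3 - 4*z^2 - 4*z + 16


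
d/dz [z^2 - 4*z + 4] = 2*z - 4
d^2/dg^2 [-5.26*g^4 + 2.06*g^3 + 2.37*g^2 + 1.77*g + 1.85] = -63.12*g^2 + 12.36*g + 4.74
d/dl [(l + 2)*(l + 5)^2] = 3*(l + 3)*(l + 5)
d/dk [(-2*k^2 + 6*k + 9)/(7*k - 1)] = (-14*k^2 + 4*k - 69)/(49*k^2 - 14*k + 1)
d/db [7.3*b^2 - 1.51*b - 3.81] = 14.6*b - 1.51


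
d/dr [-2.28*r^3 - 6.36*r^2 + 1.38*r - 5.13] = -6.84*r^2 - 12.72*r + 1.38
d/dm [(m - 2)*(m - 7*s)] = 2*m - 7*s - 2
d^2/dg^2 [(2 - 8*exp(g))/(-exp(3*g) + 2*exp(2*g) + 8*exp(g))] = 2*(16*exp(5*g) - 33*exp(4*g) + 166*exp(3*g) - 64*exp(2*g) - 48*exp(g) - 64)*exp(-g)/(exp(6*g) - 6*exp(5*g) - 12*exp(4*g) + 88*exp(3*g) + 96*exp(2*g) - 384*exp(g) - 512)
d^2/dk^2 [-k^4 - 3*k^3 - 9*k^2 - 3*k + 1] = -12*k^2 - 18*k - 18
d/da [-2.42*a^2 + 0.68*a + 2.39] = 0.68 - 4.84*a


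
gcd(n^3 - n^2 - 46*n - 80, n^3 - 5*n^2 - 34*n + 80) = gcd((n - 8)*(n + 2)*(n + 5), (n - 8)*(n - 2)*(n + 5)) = n^2 - 3*n - 40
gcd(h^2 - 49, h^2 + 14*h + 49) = h + 7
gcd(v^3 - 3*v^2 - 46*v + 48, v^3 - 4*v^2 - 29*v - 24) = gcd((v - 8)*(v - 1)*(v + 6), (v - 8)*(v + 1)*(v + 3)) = v - 8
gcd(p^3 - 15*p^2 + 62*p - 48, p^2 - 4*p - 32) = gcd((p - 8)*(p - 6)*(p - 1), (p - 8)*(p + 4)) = p - 8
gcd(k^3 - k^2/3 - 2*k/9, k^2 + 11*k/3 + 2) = 1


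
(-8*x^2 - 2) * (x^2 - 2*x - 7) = -8*x^4 + 16*x^3 + 54*x^2 + 4*x + 14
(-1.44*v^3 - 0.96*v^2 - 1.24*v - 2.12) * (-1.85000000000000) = 2.664*v^3 + 1.776*v^2 + 2.294*v + 3.922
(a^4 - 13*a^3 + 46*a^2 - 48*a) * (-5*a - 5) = -5*a^5 + 60*a^4 - 165*a^3 + 10*a^2 + 240*a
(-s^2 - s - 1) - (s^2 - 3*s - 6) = -2*s^2 + 2*s + 5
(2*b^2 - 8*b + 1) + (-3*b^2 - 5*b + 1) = -b^2 - 13*b + 2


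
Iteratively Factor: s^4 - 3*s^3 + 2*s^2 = (s - 2)*(s^3 - s^2) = s*(s - 2)*(s^2 - s) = s^2*(s - 2)*(s - 1)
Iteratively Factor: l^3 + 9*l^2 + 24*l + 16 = (l + 4)*(l^2 + 5*l + 4) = (l + 1)*(l + 4)*(l + 4)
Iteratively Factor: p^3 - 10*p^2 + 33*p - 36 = (p - 3)*(p^2 - 7*p + 12) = (p - 4)*(p - 3)*(p - 3)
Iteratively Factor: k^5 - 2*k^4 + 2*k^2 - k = (k)*(k^4 - 2*k^3 + 2*k - 1) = k*(k - 1)*(k^3 - k^2 - k + 1) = k*(k - 1)^2*(k^2 - 1) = k*(k - 1)^3*(k + 1)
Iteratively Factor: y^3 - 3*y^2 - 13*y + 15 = (y + 3)*(y^2 - 6*y + 5) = (y - 5)*(y + 3)*(y - 1)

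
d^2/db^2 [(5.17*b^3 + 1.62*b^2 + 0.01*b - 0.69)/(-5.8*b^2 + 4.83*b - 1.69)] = (-231.306306*b^3 + 487.751994*b^2 - 203.986062*b + 9.250104)/(195.112*b^6 - 487.4436*b^5 + 576.47766*b^4 - 396.740547*b^3 + 167.973663*b^2 - 41.384889*b + 4.826809)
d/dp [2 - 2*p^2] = -4*p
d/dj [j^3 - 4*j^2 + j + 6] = 3*j^2 - 8*j + 1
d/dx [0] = 0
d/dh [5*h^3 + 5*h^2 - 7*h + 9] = 15*h^2 + 10*h - 7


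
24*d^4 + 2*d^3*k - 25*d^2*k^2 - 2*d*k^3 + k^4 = (-6*d + k)*(-d + k)*(d + k)*(4*d + k)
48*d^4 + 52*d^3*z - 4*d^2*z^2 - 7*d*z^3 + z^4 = (-6*d + z)*(-4*d + z)*(d + z)*(2*d + z)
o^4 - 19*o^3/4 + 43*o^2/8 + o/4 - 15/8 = (o - 3)*(o - 5/4)*(o - 1)*(o + 1/2)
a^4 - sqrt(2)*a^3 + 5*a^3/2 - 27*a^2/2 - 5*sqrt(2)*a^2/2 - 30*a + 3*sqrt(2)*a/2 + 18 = (a - 1/2)*(a + 3)*(a - 3*sqrt(2))*(a + 2*sqrt(2))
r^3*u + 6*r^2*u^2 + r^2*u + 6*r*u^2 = r*(r + 6*u)*(r*u + u)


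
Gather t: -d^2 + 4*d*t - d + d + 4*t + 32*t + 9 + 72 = -d^2 + t*(4*d + 36) + 81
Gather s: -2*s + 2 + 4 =6 - 2*s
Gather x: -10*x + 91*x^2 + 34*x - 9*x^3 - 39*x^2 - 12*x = -9*x^3 + 52*x^2 + 12*x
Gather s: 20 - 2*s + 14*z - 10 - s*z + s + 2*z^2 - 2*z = s*(-z - 1) + 2*z^2 + 12*z + 10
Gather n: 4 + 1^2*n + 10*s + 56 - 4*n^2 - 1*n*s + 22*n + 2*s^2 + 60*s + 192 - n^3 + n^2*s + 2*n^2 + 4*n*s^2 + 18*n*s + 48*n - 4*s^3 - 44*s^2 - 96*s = -n^3 + n^2*(s - 2) + n*(4*s^2 + 17*s + 71) - 4*s^3 - 42*s^2 - 26*s + 252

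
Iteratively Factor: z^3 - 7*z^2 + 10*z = (z - 5)*(z^2 - 2*z) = z*(z - 5)*(z - 2)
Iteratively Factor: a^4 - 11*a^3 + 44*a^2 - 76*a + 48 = (a - 2)*(a^3 - 9*a^2 + 26*a - 24) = (a - 3)*(a - 2)*(a^2 - 6*a + 8) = (a - 4)*(a - 3)*(a - 2)*(a - 2)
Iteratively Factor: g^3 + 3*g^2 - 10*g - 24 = (g + 4)*(g^2 - g - 6) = (g + 2)*(g + 4)*(g - 3)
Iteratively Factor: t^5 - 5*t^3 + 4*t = (t - 2)*(t^4 + 2*t^3 - t^2 - 2*t) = (t - 2)*(t + 2)*(t^3 - t) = t*(t - 2)*(t + 2)*(t^2 - 1) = t*(t - 2)*(t - 1)*(t + 2)*(t + 1)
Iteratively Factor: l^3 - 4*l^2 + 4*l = (l - 2)*(l^2 - 2*l) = l*(l - 2)*(l - 2)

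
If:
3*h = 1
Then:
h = 1/3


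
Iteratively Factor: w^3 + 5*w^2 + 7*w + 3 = (w + 1)*(w^2 + 4*w + 3) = (w + 1)*(w + 3)*(w + 1)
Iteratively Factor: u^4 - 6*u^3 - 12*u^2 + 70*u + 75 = (u + 3)*(u^3 - 9*u^2 + 15*u + 25) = (u - 5)*(u + 3)*(u^2 - 4*u - 5) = (u - 5)^2*(u + 3)*(u + 1)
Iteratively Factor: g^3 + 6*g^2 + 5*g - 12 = (g + 3)*(g^2 + 3*g - 4) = (g - 1)*(g + 3)*(g + 4)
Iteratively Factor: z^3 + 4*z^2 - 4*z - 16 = (z + 4)*(z^2 - 4) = (z + 2)*(z + 4)*(z - 2)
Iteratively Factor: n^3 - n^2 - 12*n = (n)*(n^2 - n - 12) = n*(n - 4)*(n + 3)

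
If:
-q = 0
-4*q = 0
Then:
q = 0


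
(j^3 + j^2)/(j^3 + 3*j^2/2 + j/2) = 2*j/(2*j + 1)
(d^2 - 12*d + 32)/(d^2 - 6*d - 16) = (d - 4)/(d + 2)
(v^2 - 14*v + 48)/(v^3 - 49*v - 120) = (v - 6)/(v^2 + 8*v + 15)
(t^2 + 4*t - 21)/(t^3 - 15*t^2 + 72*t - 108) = (t + 7)/(t^2 - 12*t + 36)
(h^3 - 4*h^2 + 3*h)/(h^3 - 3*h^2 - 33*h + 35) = h*(h - 3)/(h^2 - 2*h - 35)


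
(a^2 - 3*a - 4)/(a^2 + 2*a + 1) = (a - 4)/(a + 1)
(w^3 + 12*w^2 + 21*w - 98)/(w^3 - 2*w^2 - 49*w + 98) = (w + 7)/(w - 7)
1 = 1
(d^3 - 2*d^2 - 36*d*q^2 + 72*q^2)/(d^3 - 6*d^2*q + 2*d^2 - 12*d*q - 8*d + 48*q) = (d + 6*q)/(d + 4)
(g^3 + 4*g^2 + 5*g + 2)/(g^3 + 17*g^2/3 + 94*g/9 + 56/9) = 9*(g^2 + 2*g + 1)/(9*g^2 + 33*g + 28)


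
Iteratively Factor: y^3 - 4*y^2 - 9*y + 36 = (y + 3)*(y^2 - 7*y + 12) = (y - 4)*(y + 3)*(y - 3)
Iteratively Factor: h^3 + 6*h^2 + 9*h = (h + 3)*(h^2 + 3*h) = (h + 3)^2*(h)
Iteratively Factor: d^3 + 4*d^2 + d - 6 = (d - 1)*(d^2 + 5*d + 6) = (d - 1)*(d + 3)*(d + 2)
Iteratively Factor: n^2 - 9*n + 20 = (n - 5)*(n - 4)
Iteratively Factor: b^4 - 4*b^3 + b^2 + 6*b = (b - 3)*(b^3 - b^2 - 2*b) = (b - 3)*(b - 2)*(b^2 + b) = b*(b - 3)*(b - 2)*(b + 1)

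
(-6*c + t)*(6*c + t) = -36*c^2 + t^2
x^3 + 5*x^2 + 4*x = x*(x + 1)*(x + 4)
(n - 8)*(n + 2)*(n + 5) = n^3 - n^2 - 46*n - 80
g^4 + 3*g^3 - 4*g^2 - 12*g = g*(g - 2)*(g + 2)*(g + 3)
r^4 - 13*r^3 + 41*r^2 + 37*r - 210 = (r - 7)*(r - 5)*(r - 3)*(r + 2)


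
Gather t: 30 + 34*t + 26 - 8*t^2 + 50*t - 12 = -8*t^2 + 84*t + 44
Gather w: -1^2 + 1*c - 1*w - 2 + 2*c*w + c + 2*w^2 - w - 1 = 2*c + 2*w^2 + w*(2*c - 2) - 4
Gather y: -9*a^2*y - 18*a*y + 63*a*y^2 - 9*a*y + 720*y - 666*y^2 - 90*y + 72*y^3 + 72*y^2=72*y^3 + y^2*(63*a - 594) + y*(-9*a^2 - 27*a + 630)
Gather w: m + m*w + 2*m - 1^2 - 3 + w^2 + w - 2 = 3*m + w^2 + w*(m + 1) - 6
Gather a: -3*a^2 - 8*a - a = -3*a^2 - 9*a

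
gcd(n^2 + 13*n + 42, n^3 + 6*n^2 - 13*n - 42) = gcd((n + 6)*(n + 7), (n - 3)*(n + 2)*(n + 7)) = n + 7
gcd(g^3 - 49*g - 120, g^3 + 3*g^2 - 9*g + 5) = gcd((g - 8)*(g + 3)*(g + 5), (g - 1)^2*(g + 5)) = g + 5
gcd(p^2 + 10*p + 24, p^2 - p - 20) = p + 4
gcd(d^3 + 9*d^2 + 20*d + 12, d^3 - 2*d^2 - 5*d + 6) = d + 2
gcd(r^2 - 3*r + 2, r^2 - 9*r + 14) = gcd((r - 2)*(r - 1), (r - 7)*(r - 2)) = r - 2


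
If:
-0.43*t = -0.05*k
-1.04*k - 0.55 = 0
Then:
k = -0.53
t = -0.06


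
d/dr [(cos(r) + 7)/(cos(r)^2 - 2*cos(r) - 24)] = (cos(r)^2 + 14*cos(r) + 10)*sin(r)/(sin(r)^2 + 2*cos(r) + 23)^2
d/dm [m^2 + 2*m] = 2*m + 2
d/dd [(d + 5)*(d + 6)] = 2*d + 11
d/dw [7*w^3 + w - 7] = 21*w^2 + 1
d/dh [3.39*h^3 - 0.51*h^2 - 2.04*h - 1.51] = 10.17*h^2 - 1.02*h - 2.04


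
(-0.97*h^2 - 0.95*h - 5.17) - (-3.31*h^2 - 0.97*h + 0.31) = 2.34*h^2 + 0.02*h - 5.48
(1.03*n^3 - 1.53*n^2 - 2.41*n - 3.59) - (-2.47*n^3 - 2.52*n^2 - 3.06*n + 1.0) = 3.5*n^3 + 0.99*n^2 + 0.65*n - 4.59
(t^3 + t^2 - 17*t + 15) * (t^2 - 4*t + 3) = t^5 - 3*t^4 - 18*t^3 + 86*t^2 - 111*t + 45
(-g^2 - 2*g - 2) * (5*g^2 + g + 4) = -5*g^4 - 11*g^3 - 16*g^2 - 10*g - 8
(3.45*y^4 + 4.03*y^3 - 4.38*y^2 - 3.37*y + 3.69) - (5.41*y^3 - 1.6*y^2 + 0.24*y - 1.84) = 3.45*y^4 - 1.38*y^3 - 2.78*y^2 - 3.61*y + 5.53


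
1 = 1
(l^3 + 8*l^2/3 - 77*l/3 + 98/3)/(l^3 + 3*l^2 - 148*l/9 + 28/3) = 3*(l^2 + 5*l - 14)/(3*l^2 + 16*l - 12)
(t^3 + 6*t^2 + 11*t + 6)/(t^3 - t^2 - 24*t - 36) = (t + 1)/(t - 6)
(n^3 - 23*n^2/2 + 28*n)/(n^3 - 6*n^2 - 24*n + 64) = n*(2*n - 7)/(2*(n^2 + 2*n - 8))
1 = 1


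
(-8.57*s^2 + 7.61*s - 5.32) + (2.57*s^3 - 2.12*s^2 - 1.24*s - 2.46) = 2.57*s^3 - 10.69*s^2 + 6.37*s - 7.78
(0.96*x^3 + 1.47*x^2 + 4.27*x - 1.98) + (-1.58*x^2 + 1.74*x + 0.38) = 0.96*x^3 - 0.11*x^2 + 6.01*x - 1.6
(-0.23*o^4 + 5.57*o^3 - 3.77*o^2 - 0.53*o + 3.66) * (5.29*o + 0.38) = -1.2167*o^5 + 29.3779*o^4 - 17.8267*o^3 - 4.2363*o^2 + 19.16*o + 1.3908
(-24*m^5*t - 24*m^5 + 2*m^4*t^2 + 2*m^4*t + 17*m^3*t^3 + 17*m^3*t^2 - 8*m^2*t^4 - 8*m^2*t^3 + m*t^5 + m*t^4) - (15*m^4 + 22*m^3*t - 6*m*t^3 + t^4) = -24*m^5*t - 24*m^5 + 2*m^4*t^2 + 2*m^4*t - 15*m^4 + 17*m^3*t^3 + 17*m^3*t^2 - 22*m^3*t - 8*m^2*t^4 - 8*m^2*t^3 + m*t^5 + m*t^4 + 6*m*t^3 - t^4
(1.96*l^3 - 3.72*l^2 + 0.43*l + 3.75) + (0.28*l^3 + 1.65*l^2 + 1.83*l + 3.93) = 2.24*l^3 - 2.07*l^2 + 2.26*l + 7.68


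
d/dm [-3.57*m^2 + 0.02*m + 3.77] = 0.02 - 7.14*m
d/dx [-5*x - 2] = -5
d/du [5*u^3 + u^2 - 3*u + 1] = 15*u^2 + 2*u - 3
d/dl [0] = 0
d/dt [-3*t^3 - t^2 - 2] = t*(-9*t - 2)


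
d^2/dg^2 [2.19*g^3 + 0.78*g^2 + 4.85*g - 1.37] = 13.14*g + 1.56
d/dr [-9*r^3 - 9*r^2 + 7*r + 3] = -27*r^2 - 18*r + 7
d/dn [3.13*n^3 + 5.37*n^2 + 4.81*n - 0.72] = 9.39*n^2 + 10.74*n + 4.81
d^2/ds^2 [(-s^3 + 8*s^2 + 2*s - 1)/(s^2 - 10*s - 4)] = 2*(-22*s^3 - 27*s^2 + 6*s - 56)/(s^6 - 30*s^5 + 288*s^4 - 760*s^3 - 1152*s^2 - 480*s - 64)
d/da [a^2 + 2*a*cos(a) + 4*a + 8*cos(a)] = -2*a*sin(a) + 2*a - 8*sin(a) + 2*cos(a) + 4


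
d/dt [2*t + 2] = 2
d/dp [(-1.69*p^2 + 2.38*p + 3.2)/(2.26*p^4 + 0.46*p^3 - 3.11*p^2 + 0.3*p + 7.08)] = (7.6388*p^5 - 15.359*p^4 - 31.1176*p^3 + 2.4788*p^2 - 4.0264*p + 15.8904)/(5.1076*p^8 + 2.0792*p^7 - 13.8456*p^6 - 1.5052*p^5 + 41.9497*p^4 + 4.6476*p^3 - 43.9476*p^2 + 4.248*p + 50.1264)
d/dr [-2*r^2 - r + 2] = -4*r - 1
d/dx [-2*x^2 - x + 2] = -4*x - 1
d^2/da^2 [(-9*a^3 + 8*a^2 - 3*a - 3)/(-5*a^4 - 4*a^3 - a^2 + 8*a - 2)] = 2*(225*a^9 - 600*a^8 - 165*a^7 + 3626*a^6 - 1047*a^5 + 579*a^4 + 597*a^3 - 987*a^2 - 54*a + 202)/(125*a^12 + 300*a^11 + 315*a^10 - 416*a^9 - 747*a^8 - 372*a^7 + 925*a^6 + 312*a^5 - 126*a^4 - 560*a^3 + 396*a^2 - 96*a + 8)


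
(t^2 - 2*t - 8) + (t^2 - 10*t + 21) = 2*t^2 - 12*t + 13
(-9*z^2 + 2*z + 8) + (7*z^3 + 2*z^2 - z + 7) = 7*z^3 - 7*z^2 + z + 15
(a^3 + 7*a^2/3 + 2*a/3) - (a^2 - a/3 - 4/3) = a^3 + 4*a^2/3 + a + 4/3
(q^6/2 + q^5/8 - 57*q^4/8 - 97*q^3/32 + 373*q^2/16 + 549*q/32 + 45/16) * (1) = q^6/2 + q^5/8 - 57*q^4/8 - 97*q^3/32 + 373*q^2/16 + 549*q/32 + 45/16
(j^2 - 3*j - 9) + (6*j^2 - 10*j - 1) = 7*j^2 - 13*j - 10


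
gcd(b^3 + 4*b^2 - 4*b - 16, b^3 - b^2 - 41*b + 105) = 1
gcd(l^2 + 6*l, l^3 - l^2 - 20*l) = l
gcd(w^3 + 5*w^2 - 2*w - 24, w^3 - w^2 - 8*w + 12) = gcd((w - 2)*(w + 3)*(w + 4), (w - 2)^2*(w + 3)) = w^2 + w - 6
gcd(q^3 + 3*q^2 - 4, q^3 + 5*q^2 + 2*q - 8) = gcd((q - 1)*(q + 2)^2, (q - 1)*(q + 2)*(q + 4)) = q^2 + q - 2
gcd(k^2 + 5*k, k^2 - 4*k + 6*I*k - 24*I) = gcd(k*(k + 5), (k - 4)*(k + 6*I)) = 1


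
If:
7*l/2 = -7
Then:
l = -2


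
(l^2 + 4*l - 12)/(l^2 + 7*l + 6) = (l - 2)/(l + 1)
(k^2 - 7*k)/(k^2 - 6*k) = (k - 7)/(k - 6)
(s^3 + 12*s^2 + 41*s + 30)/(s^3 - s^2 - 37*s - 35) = (s + 6)/(s - 7)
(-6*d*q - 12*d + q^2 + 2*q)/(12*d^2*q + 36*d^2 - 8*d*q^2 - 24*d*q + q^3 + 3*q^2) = (q + 2)/(-2*d*q - 6*d + q^2 + 3*q)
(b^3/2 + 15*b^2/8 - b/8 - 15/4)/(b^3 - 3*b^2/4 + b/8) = (4*b^3 + 15*b^2 - b - 30)/(b*(8*b^2 - 6*b + 1))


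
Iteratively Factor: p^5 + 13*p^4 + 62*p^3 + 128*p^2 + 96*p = (p + 4)*(p^4 + 9*p^3 + 26*p^2 + 24*p) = (p + 2)*(p + 4)*(p^3 + 7*p^2 + 12*p) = (p + 2)*(p + 4)^2*(p^2 + 3*p) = p*(p + 2)*(p + 4)^2*(p + 3)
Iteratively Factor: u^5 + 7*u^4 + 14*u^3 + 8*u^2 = (u)*(u^4 + 7*u^3 + 14*u^2 + 8*u) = u*(u + 2)*(u^3 + 5*u^2 + 4*u) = u*(u + 1)*(u + 2)*(u^2 + 4*u) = u*(u + 1)*(u + 2)*(u + 4)*(u)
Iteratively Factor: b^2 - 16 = (b + 4)*(b - 4)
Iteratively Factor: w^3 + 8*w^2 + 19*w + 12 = (w + 3)*(w^2 + 5*w + 4) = (w + 3)*(w + 4)*(w + 1)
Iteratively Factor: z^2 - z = (z - 1)*(z)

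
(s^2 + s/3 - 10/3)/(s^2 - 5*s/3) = (s + 2)/s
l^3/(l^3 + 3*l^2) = l/(l + 3)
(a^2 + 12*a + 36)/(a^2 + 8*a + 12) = (a + 6)/(a + 2)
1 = 1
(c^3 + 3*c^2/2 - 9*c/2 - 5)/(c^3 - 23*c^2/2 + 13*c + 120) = (c^2 - c - 2)/(c^2 - 14*c + 48)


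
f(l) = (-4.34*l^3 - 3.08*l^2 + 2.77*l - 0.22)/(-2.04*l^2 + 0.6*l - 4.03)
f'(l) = (4.08*l - 0.6)*(-4.34*l^3 - 3.08*l^2 + 2.77*l - 0.22)/(-2.04*l^2 + 0.6*l - 4.03)^2 + (-13.02*l^2 - 6.16*l + 2.77)/(-2.04*l^2 + 0.6*l - 4.03) = (8.8536*l^4 - 5.208*l^3 + 56.2734*l^2 + 23.9272*l - 11.0311)/(4.1616*l^4 - 2.448*l^3 + 16.8024*l^2 - 4.836*l + 16.2409)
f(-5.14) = -8.09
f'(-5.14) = 2.21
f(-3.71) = -4.91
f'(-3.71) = 2.22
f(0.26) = -0.05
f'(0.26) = -0.07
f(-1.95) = -1.15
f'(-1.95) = 1.92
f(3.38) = 7.65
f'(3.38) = 2.60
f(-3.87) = -5.27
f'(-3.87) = 2.22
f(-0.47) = 0.37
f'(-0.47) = -0.39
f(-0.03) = 0.08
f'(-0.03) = -0.71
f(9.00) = 20.68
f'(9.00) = 2.20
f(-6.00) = -9.99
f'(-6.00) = 2.20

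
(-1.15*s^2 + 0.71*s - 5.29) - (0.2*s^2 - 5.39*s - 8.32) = -1.35*s^2 + 6.1*s + 3.03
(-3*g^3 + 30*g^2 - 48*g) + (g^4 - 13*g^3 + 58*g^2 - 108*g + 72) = g^4 - 16*g^3 + 88*g^2 - 156*g + 72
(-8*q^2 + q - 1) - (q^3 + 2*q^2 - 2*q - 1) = -q^3 - 10*q^2 + 3*q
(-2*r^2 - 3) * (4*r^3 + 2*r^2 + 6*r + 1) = -8*r^5 - 4*r^4 - 24*r^3 - 8*r^2 - 18*r - 3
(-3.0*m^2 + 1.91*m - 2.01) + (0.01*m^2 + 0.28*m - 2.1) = -2.99*m^2 + 2.19*m - 4.11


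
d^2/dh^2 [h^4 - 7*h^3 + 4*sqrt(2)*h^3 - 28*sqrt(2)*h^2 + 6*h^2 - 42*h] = 12*h^2 - 42*h + 24*sqrt(2)*h - 56*sqrt(2) + 12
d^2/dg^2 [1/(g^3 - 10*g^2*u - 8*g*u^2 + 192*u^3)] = 2*((-3*g + 10*u)*(g^3 - 10*g^2*u - 8*g*u^2 + 192*u^3) + (-3*g^2 + 20*g*u + 8*u^2)^2)/(g^3 - 10*g^2*u - 8*g*u^2 + 192*u^3)^3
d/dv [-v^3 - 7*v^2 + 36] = v*(-3*v - 14)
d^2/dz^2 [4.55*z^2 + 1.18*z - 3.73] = 9.10000000000000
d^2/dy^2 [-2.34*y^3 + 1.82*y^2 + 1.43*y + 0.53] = 3.64 - 14.04*y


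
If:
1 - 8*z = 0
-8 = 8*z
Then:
No Solution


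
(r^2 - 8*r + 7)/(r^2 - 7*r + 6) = (r - 7)/(r - 6)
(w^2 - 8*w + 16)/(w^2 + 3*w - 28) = (w - 4)/(w + 7)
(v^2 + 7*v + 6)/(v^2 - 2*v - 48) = (v + 1)/(v - 8)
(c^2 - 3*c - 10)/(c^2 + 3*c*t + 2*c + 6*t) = (c - 5)/(c + 3*t)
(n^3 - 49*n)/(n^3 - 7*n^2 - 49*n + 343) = n/(n - 7)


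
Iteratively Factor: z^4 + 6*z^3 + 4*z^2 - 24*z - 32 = (z + 2)*(z^3 + 4*z^2 - 4*z - 16) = (z + 2)^2*(z^2 + 2*z - 8) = (z - 2)*(z + 2)^2*(z + 4)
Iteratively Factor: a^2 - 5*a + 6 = (a - 2)*(a - 3)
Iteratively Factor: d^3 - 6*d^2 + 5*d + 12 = (d - 3)*(d^2 - 3*d - 4) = (d - 4)*(d - 3)*(d + 1)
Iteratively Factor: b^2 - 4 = (b + 2)*(b - 2)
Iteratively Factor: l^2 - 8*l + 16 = (l - 4)*(l - 4)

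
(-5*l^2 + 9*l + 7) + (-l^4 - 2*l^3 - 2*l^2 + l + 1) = -l^4 - 2*l^3 - 7*l^2 + 10*l + 8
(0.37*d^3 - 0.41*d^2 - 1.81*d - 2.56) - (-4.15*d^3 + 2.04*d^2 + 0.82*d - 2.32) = 4.52*d^3 - 2.45*d^2 - 2.63*d - 0.24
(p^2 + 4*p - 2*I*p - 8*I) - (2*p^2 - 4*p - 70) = -p^2 + 8*p - 2*I*p + 70 - 8*I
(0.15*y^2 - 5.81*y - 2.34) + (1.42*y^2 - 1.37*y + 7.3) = 1.57*y^2 - 7.18*y + 4.96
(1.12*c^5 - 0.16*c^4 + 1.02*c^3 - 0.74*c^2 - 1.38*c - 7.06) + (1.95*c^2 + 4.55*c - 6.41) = 1.12*c^5 - 0.16*c^4 + 1.02*c^3 + 1.21*c^2 + 3.17*c - 13.47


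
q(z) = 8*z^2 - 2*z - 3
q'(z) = 16*z - 2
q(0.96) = 2.45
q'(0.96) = 13.36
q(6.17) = 289.21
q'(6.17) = 96.72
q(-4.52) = 169.48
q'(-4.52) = -74.32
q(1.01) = 3.14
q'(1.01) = 14.16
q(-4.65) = 179.28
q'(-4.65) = -76.40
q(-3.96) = 130.37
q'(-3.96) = -65.36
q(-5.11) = 216.12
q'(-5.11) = -83.76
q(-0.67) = 1.93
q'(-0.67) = -12.72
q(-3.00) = 75.00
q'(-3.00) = -50.00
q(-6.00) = 297.00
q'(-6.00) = -98.00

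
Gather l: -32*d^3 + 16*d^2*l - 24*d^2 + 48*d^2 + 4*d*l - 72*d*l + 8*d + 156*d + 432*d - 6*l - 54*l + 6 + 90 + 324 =-32*d^3 + 24*d^2 + 596*d + l*(16*d^2 - 68*d - 60) + 420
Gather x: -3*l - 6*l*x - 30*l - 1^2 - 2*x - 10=-33*l + x*(-6*l - 2) - 11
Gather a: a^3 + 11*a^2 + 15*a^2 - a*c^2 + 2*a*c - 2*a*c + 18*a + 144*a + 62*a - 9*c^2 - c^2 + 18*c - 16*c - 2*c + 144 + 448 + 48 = a^3 + 26*a^2 + a*(224 - c^2) - 10*c^2 + 640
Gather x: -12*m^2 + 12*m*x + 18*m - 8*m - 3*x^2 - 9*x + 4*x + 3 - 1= -12*m^2 + 10*m - 3*x^2 + x*(12*m - 5) + 2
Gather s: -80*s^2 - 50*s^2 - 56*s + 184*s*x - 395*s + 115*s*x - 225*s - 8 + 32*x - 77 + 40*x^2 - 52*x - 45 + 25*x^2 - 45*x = -130*s^2 + s*(299*x - 676) + 65*x^2 - 65*x - 130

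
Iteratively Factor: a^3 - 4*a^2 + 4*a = (a)*(a^2 - 4*a + 4) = a*(a - 2)*(a - 2)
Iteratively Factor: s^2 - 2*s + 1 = (s - 1)*(s - 1)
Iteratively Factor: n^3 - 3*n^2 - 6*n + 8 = (n + 2)*(n^2 - 5*n + 4) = (n - 4)*(n + 2)*(n - 1)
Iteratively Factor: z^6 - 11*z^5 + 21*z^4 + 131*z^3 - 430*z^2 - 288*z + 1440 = (z - 5)*(z^5 - 6*z^4 - 9*z^3 + 86*z^2 - 288) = (z - 5)*(z + 2)*(z^4 - 8*z^3 + 7*z^2 + 72*z - 144) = (z - 5)*(z - 3)*(z + 2)*(z^3 - 5*z^2 - 8*z + 48) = (z - 5)*(z - 4)*(z - 3)*(z + 2)*(z^2 - z - 12) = (z - 5)*(z - 4)*(z - 3)*(z + 2)*(z + 3)*(z - 4)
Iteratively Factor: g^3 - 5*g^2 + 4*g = (g - 1)*(g^2 - 4*g) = g*(g - 1)*(g - 4)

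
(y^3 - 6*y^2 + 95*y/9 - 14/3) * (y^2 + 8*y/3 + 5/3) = y^5 - 10*y^4/3 - 34*y^3/9 + 364*y^2/27 + 139*y/27 - 70/9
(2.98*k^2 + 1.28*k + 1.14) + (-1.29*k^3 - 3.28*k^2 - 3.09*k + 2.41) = -1.29*k^3 - 0.3*k^2 - 1.81*k + 3.55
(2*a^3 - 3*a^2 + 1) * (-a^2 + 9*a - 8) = -2*a^5 + 21*a^4 - 43*a^3 + 23*a^2 + 9*a - 8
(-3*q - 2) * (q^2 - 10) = -3*q^3 - 2*q^2 + 30*q + 20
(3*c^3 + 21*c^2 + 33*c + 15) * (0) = 0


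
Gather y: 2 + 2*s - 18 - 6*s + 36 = 20 - 4*s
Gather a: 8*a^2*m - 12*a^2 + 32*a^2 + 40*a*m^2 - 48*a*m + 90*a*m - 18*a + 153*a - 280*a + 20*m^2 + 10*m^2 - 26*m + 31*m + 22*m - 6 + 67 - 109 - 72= a^2*(8*m + 20) + a*(40*m^2 + 42*m - 145) + 30*m^2 + 27*m - 120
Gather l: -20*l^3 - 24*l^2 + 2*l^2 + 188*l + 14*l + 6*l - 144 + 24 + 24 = -20*l^3 - 22*l^2 + 208*l - 96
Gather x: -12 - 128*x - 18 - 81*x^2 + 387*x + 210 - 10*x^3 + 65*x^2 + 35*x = -10*x^3 - 16*x^2 + 294*x + 180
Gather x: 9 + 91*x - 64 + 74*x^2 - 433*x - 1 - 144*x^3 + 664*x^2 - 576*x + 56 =-144*x^3 + 738*x^2 - 918*x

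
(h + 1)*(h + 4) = h^2 + 5*h + 4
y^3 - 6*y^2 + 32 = (y - 4)^2*(y + 2)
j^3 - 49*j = j*(j - 7)*(j + 7)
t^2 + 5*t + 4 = (t + 1)*(t + 4)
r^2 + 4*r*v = r*(r + 4*v)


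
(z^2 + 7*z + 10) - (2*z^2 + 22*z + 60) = -z^2 - 15*z - 50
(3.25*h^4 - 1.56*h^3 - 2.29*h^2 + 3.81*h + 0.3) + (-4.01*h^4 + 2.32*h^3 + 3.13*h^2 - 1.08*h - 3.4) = -0.76*h^4 + 0.76*h^3 + 0.84*h^2 + 2.73*h - 3.1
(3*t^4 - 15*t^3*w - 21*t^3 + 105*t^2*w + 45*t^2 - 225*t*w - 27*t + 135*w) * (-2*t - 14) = -6*t^5 + 30*t^4*w + 204*t^3 - 1020*t^2*w - 576*t^2 + 2880*t*w + 378*t - 1890*w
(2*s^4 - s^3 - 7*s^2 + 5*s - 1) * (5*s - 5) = 10*s^5 - 15*s^4 - 30*s^3 + 60*s^2 - 30*s + 5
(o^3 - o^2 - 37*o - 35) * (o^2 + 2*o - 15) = o^5 + o^4 - 54*o^3 - 94*o^2 + 485*o + 525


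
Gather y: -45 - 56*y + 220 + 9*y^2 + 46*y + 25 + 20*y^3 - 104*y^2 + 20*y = 20*y^3 - 95*y^2 + 10*y + 200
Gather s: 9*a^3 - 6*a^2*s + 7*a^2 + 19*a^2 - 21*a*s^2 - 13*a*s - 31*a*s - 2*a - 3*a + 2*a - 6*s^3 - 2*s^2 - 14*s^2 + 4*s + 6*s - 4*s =9*a^3 + 26*a^2 - 3*a - 6*s^3 + s^2*(-21*a - 16) + s*(-6*a^2 - 44*a + 6)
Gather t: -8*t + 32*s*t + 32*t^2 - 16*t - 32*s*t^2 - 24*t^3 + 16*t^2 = -24*t^3 + t^2*(48 - 32*s) + t*(32*s - 24)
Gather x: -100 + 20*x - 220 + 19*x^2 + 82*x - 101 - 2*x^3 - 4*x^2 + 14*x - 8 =-2*x^3 + 15*x^2 + 116*x - 429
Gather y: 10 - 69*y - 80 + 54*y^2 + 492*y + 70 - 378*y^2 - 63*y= -324*y^2 + 360*y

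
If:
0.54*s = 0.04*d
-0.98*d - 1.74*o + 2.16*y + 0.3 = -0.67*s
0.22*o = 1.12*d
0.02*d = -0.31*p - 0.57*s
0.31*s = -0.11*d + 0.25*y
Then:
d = 0.03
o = 0.18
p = -0.01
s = 0.00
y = 0.02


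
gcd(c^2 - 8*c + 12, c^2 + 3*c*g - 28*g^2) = 1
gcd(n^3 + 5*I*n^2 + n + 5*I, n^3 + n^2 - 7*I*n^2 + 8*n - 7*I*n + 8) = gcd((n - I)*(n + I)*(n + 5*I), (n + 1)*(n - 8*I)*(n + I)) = n + I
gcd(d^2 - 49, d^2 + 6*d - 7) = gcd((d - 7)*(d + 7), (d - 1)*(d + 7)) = d + 7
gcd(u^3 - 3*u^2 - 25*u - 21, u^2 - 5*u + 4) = 1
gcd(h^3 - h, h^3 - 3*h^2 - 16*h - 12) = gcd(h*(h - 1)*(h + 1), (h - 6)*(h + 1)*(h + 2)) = h + 1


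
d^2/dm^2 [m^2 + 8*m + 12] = 2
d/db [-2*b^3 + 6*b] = 6 - 6*b^2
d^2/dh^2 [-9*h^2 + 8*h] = -18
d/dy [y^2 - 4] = 2*y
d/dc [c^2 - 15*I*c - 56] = 2*c - 15*I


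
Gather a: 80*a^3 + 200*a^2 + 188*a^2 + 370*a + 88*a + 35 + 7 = 80*a^3 + 388*a^2 + 458*a + 42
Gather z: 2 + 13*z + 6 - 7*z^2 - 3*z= -7*z^2 + 10*z + 8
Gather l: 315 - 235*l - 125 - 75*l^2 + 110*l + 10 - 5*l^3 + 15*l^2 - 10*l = -5*l^3 - 60*l^2 - 135*l + 200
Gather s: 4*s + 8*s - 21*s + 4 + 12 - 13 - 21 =-9*s - 18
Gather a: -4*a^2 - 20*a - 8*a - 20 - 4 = -4*a^2 - 28*a - 24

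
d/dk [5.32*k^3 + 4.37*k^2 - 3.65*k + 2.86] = 15.96*k^2 + 8.74*k - 3.65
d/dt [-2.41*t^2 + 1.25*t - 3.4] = 1.25 - 4.82*t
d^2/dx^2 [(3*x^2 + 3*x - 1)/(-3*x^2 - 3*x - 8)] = 54*(9*x^2 + 9*x - 5)/(27*x^6 + 81*x^5 + 297*x^4 + 459*x^3 + 792*x^2 + 576*x + 512)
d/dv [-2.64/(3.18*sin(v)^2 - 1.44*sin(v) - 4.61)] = (16.7904*sin(v) - 3.8016)*cos(v)/(-3.18*sin(v)^2 + 1.44*sin(v) + 4.61)^2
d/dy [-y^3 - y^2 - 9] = y*(-3*y - 2)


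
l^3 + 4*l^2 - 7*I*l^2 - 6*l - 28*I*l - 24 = (l + 4)*(l - 6*I)*(l - I)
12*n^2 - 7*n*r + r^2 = (-4*n + r)*(-3*n + r)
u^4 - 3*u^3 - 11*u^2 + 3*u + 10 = (u - 5)*(u - 1)*(u + 1)*(u + 2)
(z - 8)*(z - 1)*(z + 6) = z^3 - 3*z^2 - 46*z + 48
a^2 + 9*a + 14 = (a + 2)*(a + 7)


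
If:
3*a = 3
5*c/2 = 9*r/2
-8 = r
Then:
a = 1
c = -72/5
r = -8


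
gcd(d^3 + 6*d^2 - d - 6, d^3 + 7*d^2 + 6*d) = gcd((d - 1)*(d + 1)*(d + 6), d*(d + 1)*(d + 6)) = d^2 + 7*d + 6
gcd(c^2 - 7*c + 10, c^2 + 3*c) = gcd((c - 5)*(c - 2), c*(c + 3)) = 1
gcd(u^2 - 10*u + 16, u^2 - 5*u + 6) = u - 2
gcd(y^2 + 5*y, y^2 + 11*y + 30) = y + 5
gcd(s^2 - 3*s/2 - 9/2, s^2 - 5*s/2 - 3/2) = s - 3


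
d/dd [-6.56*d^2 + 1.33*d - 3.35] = 1.33 - 13.12*d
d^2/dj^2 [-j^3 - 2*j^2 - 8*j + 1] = -6*j - 4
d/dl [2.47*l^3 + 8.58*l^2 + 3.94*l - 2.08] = 7.41*l^2 + 17.16*l + 3.94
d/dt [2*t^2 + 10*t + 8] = 4*t + 10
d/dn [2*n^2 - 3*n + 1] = 4*n - 3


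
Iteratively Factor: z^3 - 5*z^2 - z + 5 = (z - 5)*(z^2 - 1) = (z - 5)*(z - 1)*(z + 1)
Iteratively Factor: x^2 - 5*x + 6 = (x - 3)*(x - 2)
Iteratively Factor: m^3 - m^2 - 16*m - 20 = (m + 2)*(m^2 - 3*m - 10) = (m + 2)^2*(m - 5)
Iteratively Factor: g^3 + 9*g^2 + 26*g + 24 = (g + 2)*(g^2 + 7*g + 12) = (g + 2)*(g + 4)*(g + 3)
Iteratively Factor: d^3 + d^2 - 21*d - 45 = (d + 3)*(d^2 - 2*d - 15) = (d + 3)^2*(d - 5)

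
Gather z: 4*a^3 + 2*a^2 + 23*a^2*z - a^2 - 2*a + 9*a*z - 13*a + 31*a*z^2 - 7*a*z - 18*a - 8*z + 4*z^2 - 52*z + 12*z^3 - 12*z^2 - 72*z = 4*a^3 + a^2 - 33*a + 12*z^3 + z^2*(31*a - 8) + z*(23*a^2 + 2*a - 132)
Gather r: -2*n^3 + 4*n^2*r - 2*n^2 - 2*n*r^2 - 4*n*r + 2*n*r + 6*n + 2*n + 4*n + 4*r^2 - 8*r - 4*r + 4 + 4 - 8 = -2*n^3 - 2*n^2 + 12*n + r^2*(4 - 2*n) + r*(4*n^2 - 2*n - 12)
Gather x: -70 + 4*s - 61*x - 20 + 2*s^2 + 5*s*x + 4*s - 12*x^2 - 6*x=2*s^2 + 8*s - 12*x^2 + x*(5*s - 67) - 90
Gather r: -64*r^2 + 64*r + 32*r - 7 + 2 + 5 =-64*r^2 + 96*r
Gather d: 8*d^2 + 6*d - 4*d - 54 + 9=8*d^2 + 2*d - 45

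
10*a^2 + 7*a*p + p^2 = (2*a + p)*(5*a + p)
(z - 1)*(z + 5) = z^2 + 4*z - 5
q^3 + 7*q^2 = q^2*(q + 7)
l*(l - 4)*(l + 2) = l^3 - 2*l^2 - 8*l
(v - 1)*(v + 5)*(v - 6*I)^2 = v^4 + 4*v^3 - 12*I*v^3 - 41*v^2 - 48*I*v^2 - 144*v + 60*I*v + 180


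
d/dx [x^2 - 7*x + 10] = 2*x - 7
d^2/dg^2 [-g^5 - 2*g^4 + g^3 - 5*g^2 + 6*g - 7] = -20*g^3 - 24*g^2 + 6*g - 10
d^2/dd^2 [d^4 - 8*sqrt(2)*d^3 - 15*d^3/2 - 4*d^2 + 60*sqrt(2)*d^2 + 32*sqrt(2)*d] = 12*d^2 - 48*sqrt(2)*d - 45*d - 8 + 120*sqrt(2)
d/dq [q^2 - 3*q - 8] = 2*q - 3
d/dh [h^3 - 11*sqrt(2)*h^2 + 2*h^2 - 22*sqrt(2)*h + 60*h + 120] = 3*h^2 - 22*sqrt(2)*h + 4*h - 22*sqrt(2) + 60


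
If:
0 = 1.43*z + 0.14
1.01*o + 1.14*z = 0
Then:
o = 0.11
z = -0.10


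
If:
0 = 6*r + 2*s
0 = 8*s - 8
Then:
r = -1/3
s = 1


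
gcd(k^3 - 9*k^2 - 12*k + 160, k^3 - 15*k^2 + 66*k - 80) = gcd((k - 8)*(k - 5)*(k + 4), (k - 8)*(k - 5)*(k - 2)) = k^2 - 13*k + 40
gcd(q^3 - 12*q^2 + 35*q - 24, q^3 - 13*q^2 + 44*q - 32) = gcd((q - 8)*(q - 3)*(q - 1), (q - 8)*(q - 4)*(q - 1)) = q^2 - 9*q + 8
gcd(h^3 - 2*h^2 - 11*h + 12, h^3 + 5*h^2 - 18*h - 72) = h^2 - h - 12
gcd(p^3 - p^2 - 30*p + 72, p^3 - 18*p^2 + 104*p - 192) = p - 4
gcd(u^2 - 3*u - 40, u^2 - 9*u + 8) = u - 8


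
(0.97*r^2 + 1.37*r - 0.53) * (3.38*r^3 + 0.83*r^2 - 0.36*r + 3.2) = 3.2786*r^5 + 5.4357*r^4 - 1.0035*r^3 + 2.1709*r^2 + 4.5748*r - 1.696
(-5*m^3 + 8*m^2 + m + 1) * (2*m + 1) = -10*m^4 + 11*m^3 + 10*m^2 + 3*m + 1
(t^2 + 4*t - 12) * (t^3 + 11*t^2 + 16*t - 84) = t^5 + 15*t^4 + 48*t^3 - 152*t^2 - 528*t + 1008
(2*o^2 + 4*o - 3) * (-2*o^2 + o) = -4*o^4 - 6*o^3 + 10*o^2 - 3*o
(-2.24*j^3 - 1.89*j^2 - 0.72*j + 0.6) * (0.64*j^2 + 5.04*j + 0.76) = -1.4336*j^5 - 12.4992*j^4 - 11.6888*j^3 - 4.6812*j^2 + 2.4768*j + 0.456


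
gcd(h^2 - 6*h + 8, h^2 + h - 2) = 1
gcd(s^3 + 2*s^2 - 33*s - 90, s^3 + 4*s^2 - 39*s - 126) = s^2 - 3*s - 18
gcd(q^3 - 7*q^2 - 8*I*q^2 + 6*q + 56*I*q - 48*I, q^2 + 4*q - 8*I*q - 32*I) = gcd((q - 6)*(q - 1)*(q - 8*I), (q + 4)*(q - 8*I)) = q - 8*I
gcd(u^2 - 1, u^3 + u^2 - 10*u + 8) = u - 1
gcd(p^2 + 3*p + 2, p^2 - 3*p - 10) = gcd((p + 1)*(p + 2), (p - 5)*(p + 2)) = p + 2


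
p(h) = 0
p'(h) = 0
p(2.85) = 0.00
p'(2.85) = 0.00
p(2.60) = 0.00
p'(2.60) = 0.00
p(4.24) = 0.00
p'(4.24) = 0.00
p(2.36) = 0.00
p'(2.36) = 0.00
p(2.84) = 0.00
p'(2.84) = 0.00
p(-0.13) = 0.00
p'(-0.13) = 0.00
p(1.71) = 0.00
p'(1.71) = 0.00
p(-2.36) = 0.00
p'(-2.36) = 0.00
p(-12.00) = 0.00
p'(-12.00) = 0.00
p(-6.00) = 0.00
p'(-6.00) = 0.00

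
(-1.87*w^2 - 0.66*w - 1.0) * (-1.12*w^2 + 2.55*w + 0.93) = 2.0944*w^4 - 4.0293*w^3 - 2.3021*w^2 - 3.1638*w - 0.93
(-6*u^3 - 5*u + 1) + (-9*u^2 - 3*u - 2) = -6*u^3 - 9*u^2 - 8*u - 1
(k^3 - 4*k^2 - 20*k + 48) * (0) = 0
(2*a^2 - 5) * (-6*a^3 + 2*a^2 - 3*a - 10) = -12*a^5 + 4*a^4 + 24*a^3 - 30*a^2 + 15*a + 50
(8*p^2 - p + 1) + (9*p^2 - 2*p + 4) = 17*p^2 - 3*p + 5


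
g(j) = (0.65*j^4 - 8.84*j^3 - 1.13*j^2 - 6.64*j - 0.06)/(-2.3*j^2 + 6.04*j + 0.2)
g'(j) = (4.6*j - 6.04)*(0.65*j^4 - 8.84*j^3 - 1.13*j^2 - 6.64*j - 0.06)/(-2.3*j^2 + 6.04*j + 0.2)^2 + (2.6*j^3 - 26.52*j^2 - 2.26*j - 6.64)/(-2.3*j^2 + 6.04*j + 0.2)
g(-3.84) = -11.43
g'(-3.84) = 4.66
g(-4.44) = -14.36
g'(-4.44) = 5.10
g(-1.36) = -2.55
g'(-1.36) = 2.26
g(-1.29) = -2.40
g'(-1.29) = 2.16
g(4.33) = 32.15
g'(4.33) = -8.57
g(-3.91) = -11.76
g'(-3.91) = 4.71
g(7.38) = 21.56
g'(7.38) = -2.23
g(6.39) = 23.79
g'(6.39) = -2.36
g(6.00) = 24.75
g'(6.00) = -2.60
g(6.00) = 24.75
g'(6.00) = -2.60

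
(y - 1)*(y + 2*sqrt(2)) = y^2 - y + 2*sqrt(2)*y - 2*sqrt(2)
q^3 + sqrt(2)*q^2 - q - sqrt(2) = (q - 1)*(q + 1)*(q + sqrt(2))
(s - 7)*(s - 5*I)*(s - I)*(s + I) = s^4 - 7*s^3 - 5*I*s^3 + s^2 + 35*I*s^2 - 7*s - 5*I*s + 35*I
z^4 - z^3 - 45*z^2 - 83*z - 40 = (z - 8)*(z + 1)^2*(z + 5)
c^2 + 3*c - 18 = (c - 3)*(c + 6)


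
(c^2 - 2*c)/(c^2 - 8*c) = (c - 2)/(c - 8)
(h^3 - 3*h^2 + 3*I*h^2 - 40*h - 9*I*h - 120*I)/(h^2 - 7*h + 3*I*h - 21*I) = (h^2 - 3*h - 40)/(h - 7)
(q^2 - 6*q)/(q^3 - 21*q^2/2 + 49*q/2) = 2*(q - 6)/(2*q^2 - 21*q + 49)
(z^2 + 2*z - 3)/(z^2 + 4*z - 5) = (z + 3)/(z + 5)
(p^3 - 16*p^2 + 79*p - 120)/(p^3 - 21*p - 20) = (p^2 - 11*p + 24)/(p^2 + 5*p + 4)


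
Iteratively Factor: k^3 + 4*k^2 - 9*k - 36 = (k + 4)*(k^2 - 9) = (k - 3)*(k + 4)*(k + 3)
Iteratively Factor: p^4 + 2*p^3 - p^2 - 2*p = (p - 1)*(p^3 + 3*p^2 + 2*p) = p*(p - 1)*(p^2 + 3*p + 2) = p*(p - 1)*(p + 1)*(p + 2)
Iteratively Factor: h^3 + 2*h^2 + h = (h + 1)*(h^2 + h) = (h + 1)^2*(h)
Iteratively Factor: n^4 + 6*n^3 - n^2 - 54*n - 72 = (n + 2)*(n^3 + 4*n^2 - 9*n - 36) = (n + 2)*(n + 4)*(n^2 - 9) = (n - 3)*(n + 2)*(n + 4)*(n + 3)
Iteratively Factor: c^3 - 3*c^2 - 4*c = (c - 4)*(c^2 + c) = (c - 4)*(c + 1)*(c)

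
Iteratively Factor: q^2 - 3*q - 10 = (q + 2)*(q - 5)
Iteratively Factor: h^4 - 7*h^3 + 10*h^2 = (h)*(h^3 - 7*h^2 + 10*h) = h^2*(h^2 - 7*h + 10) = h^2*(h - 5)*(h - 2)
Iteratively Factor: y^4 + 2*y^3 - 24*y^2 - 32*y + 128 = (y - 2)*(y^3 + 4*y^2 - 16*y - 64) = (y - 2)*(y + 4)*(y^2 - 16) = (y - 2)*(y + 4)^2*(y - 4)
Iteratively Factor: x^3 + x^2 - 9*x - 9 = (x + 3)*(x^2 - 2*x - 3) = (x + 1)*(x + 3)*(x - 3)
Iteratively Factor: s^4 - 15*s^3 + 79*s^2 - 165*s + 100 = (s - 5)*(s^3 - 10*s^2 + 29*s - 20) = (s - 5)*(s - 4)*(s^2 - 6*s + 5) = (s - 5)*(s - 4)*(s - 1)*(s - 5)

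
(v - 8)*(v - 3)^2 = v^3 - 14*v^2 + 57*v - 72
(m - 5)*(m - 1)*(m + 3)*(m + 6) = m^4 + 3*m^3 - 31*m^2 - 63*m + 90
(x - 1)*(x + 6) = x^2 + 5*x - 6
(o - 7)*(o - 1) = o^2 - 8*o + 7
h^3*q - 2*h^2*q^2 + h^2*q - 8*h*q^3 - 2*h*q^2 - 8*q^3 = (h - 4*q)*(h + 2*q)*(h*q + q)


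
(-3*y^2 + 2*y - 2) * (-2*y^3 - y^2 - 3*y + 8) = 6*y^5 - y^4 + 11*y^3 - 28*y^2 + 22*y - 16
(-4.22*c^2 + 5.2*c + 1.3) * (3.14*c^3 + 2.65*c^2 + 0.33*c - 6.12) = -13.2508*c^5 + 5.145*c^4 + 16.4694*c^3 + 30.9874*c^2 - 31.395*c - 7.956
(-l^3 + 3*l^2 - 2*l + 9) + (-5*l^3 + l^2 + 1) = -6*l^3 + 4*l^2 - 2*l + 10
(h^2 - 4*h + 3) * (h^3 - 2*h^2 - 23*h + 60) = h^5 - 6*h^4 - 12*h^3 + 146*h^2 - 309*h + 180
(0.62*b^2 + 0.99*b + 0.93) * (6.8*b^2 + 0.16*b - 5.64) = 4.216*b^4 + 6.8312*b^3 + 2.9856*b^2 - 5.4348*b - 5.2452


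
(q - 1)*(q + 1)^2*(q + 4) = q^4 + 5*q^3 + 3*q^2 - 5*q - 4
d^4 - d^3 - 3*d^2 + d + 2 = (d - 2)*(d - 1)*(d + 1)^2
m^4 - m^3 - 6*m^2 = m^2*(m - 3)*(m + 2)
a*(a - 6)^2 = a^3 - 12*a^2 + 36*a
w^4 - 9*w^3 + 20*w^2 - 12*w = w*(w - 6)*(w - 2)*(w - 1)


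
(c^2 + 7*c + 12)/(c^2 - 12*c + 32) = (c^2 + 7*c + 12)/(c^2 - 12*c + 32)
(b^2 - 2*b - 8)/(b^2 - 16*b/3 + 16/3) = 3*(b + 2)/(3*b - 4)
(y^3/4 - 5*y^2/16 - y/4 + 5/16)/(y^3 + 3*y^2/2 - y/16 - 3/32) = 2*(4*y^3 - 5*y^2 - 4*y + 5)/(32*y^3 + 48*y^2 - 2*y - 3)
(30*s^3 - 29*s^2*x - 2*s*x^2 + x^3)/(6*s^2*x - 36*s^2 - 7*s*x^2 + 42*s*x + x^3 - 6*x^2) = (5*s + x)/(x - 6)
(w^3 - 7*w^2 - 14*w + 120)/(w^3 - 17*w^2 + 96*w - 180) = (w + 4)/(w - 6)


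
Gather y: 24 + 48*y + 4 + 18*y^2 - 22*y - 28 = 18*y^2 + 26*y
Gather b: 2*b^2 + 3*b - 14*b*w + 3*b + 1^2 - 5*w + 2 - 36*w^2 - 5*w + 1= 2*b^2 + b*(6 - 14*w) - 36*w^2 - 10*w + 4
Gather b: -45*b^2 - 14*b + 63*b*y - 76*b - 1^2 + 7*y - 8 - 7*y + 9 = -45*b^2 + b*(63*y - 90)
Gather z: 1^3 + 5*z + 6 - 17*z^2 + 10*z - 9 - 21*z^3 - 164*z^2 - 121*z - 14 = -21*z^3 - 181*z^2 - 106*z - 16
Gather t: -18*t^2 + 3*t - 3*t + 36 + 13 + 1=50 - 18*t^2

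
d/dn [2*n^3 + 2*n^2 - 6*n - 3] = 6*n^2 + 4*n - 6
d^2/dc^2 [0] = 0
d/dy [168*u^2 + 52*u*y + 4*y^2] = 52*u + 8*y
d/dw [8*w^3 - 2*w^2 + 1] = 4*w*(6*w - 1)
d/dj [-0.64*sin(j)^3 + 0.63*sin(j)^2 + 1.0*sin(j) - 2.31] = (-1.92*sin(j)^2 + 1.26*sin(j) + 1.0)*cos(j)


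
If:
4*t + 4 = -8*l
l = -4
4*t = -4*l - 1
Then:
No Solution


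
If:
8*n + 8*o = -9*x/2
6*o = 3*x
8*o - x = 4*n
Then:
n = 0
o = 0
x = 0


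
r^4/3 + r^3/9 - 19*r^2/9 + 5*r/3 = r*(r/3 + 1)*(r - 5/3)*(r - 1)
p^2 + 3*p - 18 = (p - 3)*(p + 6)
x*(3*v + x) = 3*v*x + x^2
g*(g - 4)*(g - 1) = g^3 - 5*g^2 + 4*g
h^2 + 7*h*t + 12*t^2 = (h + 3*t)*(h + 4*t)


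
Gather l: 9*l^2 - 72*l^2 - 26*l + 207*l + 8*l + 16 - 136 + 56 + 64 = -63*l^2 + 189*l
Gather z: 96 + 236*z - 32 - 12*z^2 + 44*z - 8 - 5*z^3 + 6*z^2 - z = -5*z^3 - 6*z^2 + 279*z + 56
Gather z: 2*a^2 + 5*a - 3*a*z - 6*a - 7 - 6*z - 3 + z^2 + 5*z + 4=2*a^2 - a + z^2 + z*(-3*a - 1) - 6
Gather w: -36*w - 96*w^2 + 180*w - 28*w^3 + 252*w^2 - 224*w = -28*w^3 + 156*w^2 - 80*w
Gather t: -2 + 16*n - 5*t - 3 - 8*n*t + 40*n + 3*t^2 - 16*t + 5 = 56*n + 3*t^2 + t*(-8*n - 21)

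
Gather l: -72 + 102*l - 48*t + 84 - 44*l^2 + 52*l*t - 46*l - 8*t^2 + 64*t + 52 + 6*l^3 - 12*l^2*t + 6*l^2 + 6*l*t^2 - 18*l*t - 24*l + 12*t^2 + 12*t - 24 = 6*l^3 + l^2*(-12*t - 38) + l*(6*t^2 + 34*t + 32) + 4*t^2 + 28*t + 40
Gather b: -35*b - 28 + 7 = -35*b - 21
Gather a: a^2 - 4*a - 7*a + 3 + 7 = a^2 - 11*a + 10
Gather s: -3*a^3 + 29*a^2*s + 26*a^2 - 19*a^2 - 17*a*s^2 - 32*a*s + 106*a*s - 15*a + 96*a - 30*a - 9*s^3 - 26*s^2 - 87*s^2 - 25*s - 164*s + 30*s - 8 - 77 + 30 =-3*a^3 + 7*a^2 + 51*a - 9*s^3 + s^2*(-17*a - 113) + s*(29*a^2 + 74*a - 159) - 55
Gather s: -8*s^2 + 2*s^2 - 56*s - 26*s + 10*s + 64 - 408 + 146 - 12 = -6*s^2 - 72*s - 210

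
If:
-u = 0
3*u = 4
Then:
No Solution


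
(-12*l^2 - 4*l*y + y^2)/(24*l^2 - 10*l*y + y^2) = (2*l + y)/(-4*l + y)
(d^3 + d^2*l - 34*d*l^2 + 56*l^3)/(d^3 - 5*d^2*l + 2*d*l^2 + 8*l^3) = (d + 7*l)/(d + l)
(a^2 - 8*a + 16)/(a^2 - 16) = (a - 4)/(a + 4)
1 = 1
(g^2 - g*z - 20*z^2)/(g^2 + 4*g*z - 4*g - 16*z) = (g - 5*z)/(g - 4)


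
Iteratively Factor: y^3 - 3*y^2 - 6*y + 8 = (y - 1)*(y^2 - 2*y - 8) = (y - 4)*(y - 1)*(y + 2)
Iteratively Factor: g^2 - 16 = (g + 4)*(g - 4)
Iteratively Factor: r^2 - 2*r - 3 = (r - 3)*(r + 1)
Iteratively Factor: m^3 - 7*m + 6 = (m - 1)*(m^2 + m - 6) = (m - 1)*(m + 3)*(m - 2)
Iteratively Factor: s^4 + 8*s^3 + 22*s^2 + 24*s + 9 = (s + 1)*(s^3 + 7*s^2 + 15*s + 9) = (s + 1)*(s + 3)*(s^2 + 4*s + 3) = (s + 1)^2*(s + 3)*(s + 3)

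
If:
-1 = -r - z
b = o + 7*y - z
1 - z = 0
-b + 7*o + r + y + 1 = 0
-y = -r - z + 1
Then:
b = -4/3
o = -1/3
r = 0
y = 0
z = 1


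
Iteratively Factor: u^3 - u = (u + 1)*(u^2 - u) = u*(u + 1)*(u - 1)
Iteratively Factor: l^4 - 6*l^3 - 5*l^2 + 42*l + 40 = (l - 5)*(l^3 - l^2 - 10*l - 8) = (l - 5)*(l + 1)*(l^2 - 2*l - 8) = (l - 5)*(l + 1)*(l + 2)*(l - 4)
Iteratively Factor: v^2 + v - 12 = (v - 3)*(v + 4)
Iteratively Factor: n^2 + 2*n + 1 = (n + 1)*(n + 1)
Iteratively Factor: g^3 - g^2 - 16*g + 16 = (g + 4)*(g^2 - 5*g + 4) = (g - 4)*(g + 4)*(g - 1)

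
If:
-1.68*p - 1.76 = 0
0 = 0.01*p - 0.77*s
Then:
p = -1.05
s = -0.01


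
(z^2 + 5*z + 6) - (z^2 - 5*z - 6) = 10*z + 12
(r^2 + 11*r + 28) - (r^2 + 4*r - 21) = 7*r + 49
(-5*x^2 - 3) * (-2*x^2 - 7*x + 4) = 10*x^4 + 35*x^3 - 14*x^2 + 21*x - 12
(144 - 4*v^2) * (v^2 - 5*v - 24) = -4*v^4 + 20*v^3 + 240*v^2 - 720*v - 3456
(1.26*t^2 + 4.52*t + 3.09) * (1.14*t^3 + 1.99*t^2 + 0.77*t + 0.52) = 1.4364*t^5 + 7.6602*t^4 + 13.4876*t^3 + 10.2847*t^2 + 4.7297*t + 1.6068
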